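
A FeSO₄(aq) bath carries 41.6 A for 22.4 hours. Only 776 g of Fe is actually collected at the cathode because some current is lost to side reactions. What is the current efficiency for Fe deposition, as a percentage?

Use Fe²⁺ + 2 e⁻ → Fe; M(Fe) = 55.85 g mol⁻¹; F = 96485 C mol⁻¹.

79.9 %

Q = I·t = 41.60 × 80640 = 3355000 C; n(e⁻) = 3355000/96485 = 34.77 mol.
Theoretical n(Fe) = n(e⁻)/2 = 17.38 mol, i.e. m_theo = 17.38 × 55.85 = 970.9 g.
Efficiency = m_actual / m_theo = 776 / 970.9 = 79.9 %.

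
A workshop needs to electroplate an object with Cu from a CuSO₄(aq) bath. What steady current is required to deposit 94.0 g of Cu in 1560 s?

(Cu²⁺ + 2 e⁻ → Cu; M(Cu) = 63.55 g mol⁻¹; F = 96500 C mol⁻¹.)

183 A

n(Cu) = 94.0 / 63.55 = 1.479 mol.
n(e⁻) = 2 × 1.479 = 2.958 mol.
Q = n(e⁻)·F = 2.958 × 96500 = 285500 C.
I = Q/t = 285500 / 1560.0 s = 183 A.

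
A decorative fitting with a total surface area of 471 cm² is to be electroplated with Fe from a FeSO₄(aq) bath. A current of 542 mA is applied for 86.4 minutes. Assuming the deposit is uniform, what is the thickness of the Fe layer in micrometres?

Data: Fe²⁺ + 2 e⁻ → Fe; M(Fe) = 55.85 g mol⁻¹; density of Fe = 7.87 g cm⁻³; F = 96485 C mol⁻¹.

2.19 μm

Q = I·t = 0.5420 × 5184.0 = 2810 C; n(e⁻) = 0.02912 mol.
n(Fe) = n(e⁻)/2 = 0.01456 mol, so m = 0.01456 × 55.85 = 0.8132 g.
Volume = m/ρ = 0.8132 / 7.87 = 0.1033 cm³.
Thickness = V/A = 0.1033 / 471 = 2.19 × 10⁻⁴ cm = 2.19 μm.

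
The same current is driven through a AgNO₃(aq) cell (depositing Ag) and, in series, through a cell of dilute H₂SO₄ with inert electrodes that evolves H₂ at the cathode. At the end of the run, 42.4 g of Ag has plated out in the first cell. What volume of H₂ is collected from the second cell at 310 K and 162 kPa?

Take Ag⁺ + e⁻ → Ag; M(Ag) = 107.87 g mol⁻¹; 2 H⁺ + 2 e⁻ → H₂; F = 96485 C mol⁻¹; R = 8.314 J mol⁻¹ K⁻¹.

n(Ag) = 42.4 / 107.87 = 0.3931 mol, so n(e⁻) = 1 × 0.3931 = 0.3931 mol.
The cells are in series, so the same 0.3931 mol of electrons passes through the second cell.
2 H⁺ + 2 e⁻ → H₂ — 2 mol e⁻ per mol H₂, so n(H₂) = 0.3931/2 = 0.1965 mol.
V = nRT/P = (0.1965 × 8.314 × 310) / (162 × 10³) = 0.00313 m³ = 3.13 L.

3.13 L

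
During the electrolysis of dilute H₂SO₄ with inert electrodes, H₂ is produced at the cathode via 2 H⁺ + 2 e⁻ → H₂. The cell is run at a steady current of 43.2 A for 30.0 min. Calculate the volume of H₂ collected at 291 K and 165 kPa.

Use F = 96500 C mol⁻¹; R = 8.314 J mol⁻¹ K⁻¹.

5.91 L

Q = I·t = 43.20 A × 1800.0 s = 77760 C.
n(e⁻) = Q/F = 77760 / 96500 = 0.8058 mol.
2 electrons are transferred per H₂ molecule, so n(H₂) = 0.8058 / 2 = 0.4029 mol.
V = nRT/P = (0.4029 × 8.314 × 291) / (165 × 10³ Pa) = 0.00591 m³ = 5.91 L.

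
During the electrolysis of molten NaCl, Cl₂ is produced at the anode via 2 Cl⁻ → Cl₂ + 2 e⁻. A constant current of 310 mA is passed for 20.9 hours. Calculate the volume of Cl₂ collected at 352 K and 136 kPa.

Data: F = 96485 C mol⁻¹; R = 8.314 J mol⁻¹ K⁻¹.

2.60 L

Q = I·t = 0.3100 A × 75240 s = 23320 C.
n(e⁻) = Q/F = 23320 / 96485 = 0.2417 mol.
2 electrons are transferred per Cl₂ molecule, so n(Cl₂) = 0.2417 / 2 = 0.1209 mol.
V = nRT/P = (0.1209 × 8.314 × 352) / (136 × 10³ Pa) = 0.00260 m³ = 2.60 L.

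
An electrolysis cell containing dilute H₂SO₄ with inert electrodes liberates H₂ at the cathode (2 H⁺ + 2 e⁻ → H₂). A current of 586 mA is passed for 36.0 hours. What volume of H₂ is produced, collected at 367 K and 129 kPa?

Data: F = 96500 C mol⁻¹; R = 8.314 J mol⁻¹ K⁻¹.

9.31 L

Q = I·t = 0.5860 A × 129600 s = 75950 C.
n(e⁻) = Q/F = 75950 / 96500 = 0.7870 mol.
2 electrons are transferred per H₂ molecule, so n(H₂) = 0.7870 / 2 = 0.3935 mol.
V = nRT/P = (0.3935 × 8.314 × 367) / (129 × 10³ Pa) = 0.00931 m³ = 9.31 L.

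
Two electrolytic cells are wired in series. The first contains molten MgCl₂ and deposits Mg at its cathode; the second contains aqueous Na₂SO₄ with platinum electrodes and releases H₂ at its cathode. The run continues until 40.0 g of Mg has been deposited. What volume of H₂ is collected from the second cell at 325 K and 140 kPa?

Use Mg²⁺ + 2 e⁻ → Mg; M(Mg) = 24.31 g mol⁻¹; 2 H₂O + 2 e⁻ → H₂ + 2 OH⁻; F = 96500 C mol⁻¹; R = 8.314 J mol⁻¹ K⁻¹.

n(Mg) = 40.0 / 24.31 = 1.645 mol, so n(e⁻) = 2 × 1.645 = 3.291 mol.
The cells are in series, so the same 3.291 mol of electrons passes through the second cell.
2 H₂O + 2 e⁻ → H₂ + 2 OH⁻ — 2 mol e⁻ per mol H₂, so n(H₂) = 3.291/2 = 1.645 mol.
V = nRT/P = (1.645 × 8.314 × 325) / (140 × 10³) = 0.0318 m³ = 31.8 L.

31.8 L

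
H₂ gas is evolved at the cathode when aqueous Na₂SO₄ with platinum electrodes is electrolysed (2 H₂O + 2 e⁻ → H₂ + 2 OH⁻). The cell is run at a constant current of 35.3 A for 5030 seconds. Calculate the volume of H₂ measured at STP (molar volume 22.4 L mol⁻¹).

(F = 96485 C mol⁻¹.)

20.6 L

Q = I·t = 35.30 A × 5030.0 s = 177600 C.
n(e⁻) = Q/F = 177600 / 96485 = 1.840 mol.
2 electrons are transferred per H₂ molecule, so n(H₂) = 1.840 / 2 = 0.9201 mol.
V = n × V_m = 0.9201 × 22.4 = 20.6 L.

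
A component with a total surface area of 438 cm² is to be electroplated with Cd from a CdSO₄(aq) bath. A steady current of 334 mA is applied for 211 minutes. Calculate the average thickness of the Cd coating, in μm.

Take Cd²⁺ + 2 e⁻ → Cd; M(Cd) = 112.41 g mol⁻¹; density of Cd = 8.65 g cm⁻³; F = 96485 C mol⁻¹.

6.50 μm

Q = I·t = 0.3340 × 12660 = 4228 C; n(e⁻) = 0.04382 mol.
n(Cd) = n(e⁻)/2 = 0.02191 mol, so m = 0.02191 × 112.41 = 2.463 g.
Volume = m/ρ = 2.463 / 8.65 = 0.2848 cm³.
Thickness = V/A = 0.2848 / 438 = 6.50 × 10⁻⁴ cm = 6.50 μm.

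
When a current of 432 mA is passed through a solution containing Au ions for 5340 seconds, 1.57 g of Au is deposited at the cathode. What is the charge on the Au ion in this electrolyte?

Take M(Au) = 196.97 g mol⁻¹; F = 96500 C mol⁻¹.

+3

Q = I·t = 0.4320 A × 5340.0 s = 2307 C, so n(e⁻) = 2307/96500 = 0.02391 mol.
n(Au) deposited = 1.57 / 196.97 = 0.007971 mol.
Electrons per atom = n(e⁻)/n(Au) = 0.02391 / 0.007971 = 3.00 ≈ 3, so the ion is Au³⁺.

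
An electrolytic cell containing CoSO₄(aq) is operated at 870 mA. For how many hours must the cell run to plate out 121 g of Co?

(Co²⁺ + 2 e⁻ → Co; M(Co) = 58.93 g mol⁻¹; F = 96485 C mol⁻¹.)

n(Co) = m/M = 121 / 58.93 = 2.053 mol.
Each Co atom requires 2 electrons, so n(e⁻) = 2 × 2.053 = 4.107 mol.
Q = n(e⁻)·F = 4.107 × 96485 = 396200 C.
t = Q/I = 396200 / 0.8700 A = 455400 s = 127 h.

127 h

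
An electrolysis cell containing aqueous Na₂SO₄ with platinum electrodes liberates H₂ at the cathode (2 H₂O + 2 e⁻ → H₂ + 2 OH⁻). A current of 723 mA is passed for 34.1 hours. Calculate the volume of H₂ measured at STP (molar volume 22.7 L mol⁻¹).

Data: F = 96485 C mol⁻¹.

Q = I·t = 0.7230 A × 122760 s = 88760 C.
n(e⁻) = Q/F = 88760 / 96485 = 0.9199 mol.
2 electrons are transferred per H₂ molecule, so n(H₂) = 0.9199 / 2 = 0.4599 mol.
V = n × V_m = 0.4599 × 22.7 = 10.4 L.

10.4 L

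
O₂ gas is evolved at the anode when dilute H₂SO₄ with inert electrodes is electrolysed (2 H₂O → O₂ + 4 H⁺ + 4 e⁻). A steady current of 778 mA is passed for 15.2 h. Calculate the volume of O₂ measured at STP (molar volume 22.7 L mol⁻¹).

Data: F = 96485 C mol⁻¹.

Q = I·t = 0.7780 A × 54720 s = 42570 C.
n(e⁻) = Q/F = 42570 / 96485 = 0.4412 mol.
4 electrons are transferred per O₂ molecule, so n(O₂) = 0.4412 / 4 = 0.1103 mol.
V = n × V_m = 0.1103 × 22.7 = 2.50 L.

2.50 L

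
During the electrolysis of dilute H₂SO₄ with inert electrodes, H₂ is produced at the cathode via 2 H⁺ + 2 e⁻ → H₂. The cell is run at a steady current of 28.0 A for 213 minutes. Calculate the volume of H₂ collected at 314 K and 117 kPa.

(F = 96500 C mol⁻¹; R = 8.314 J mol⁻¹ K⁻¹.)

41.4 L

Q = I·t = 28.00 A × 12780 s = 357800 C.
n(e⁻) = Q/F = 357800 / 96500 = 3.708 mol.
2 electrons are transferred per H₂ molecule, so n(H₂) = 3.708 / 2 = 1.854 mol.
V = nRT/P = (1.854 × 8.314 × 314) / (117 × 10³ Pa) = 0.0414 m³ = 41.4 L.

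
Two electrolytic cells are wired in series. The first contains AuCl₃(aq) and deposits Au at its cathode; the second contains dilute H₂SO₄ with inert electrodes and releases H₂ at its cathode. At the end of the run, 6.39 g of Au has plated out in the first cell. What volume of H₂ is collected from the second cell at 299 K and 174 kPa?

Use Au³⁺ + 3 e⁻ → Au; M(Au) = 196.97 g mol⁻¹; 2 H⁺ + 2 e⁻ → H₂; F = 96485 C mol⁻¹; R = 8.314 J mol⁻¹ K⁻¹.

n(Au) = 6.39 / 196.97 = 0.03244 mol, so n(e⁻) = 3 × 0.03244 = 0.09732 mol.
The cells are in series, so the same 0.09732 mol of electrons passes through the second cell.
2 H⁺ + 2 e⁻ → H₂ — 2 mol e⁻ per mol H₂, so n(H₂) = 0.09732/2 = 0.04866 mol.
V = nRT/P = (0.04866 × 8.314 × 299) / (174 × 10³) = 6.95 × 10⁻⁴ m³ = 0.695 L.

0.695 L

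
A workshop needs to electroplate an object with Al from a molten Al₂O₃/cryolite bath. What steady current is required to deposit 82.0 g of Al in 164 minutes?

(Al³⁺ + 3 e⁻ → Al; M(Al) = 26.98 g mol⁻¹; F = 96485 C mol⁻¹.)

89.4 A

n(Al) = 82.0 / 26.98 = 3.039 mol.
n(e⁻) = 3 × 3.039 = 9.118 mol.
Q = n(e⁻)·F = 9.118 × 96485 = 879700 C.
I = Q/t = 879700 / 9840.0 s = 89.4 A.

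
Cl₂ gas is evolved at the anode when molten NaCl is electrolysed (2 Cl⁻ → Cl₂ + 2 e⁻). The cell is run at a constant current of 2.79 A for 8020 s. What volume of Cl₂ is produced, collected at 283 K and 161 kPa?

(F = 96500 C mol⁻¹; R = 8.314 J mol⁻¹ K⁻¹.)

Q = I·t = 2.790 A × 8020.0 s = 22380 C.
n(e⁻) = Q/F = 22380 / 96500 = 0.2319 mol.
2 electrons are transferred per Cl₂ molecule, so n(Cl₂) = 0.2319 / 2 = 0.1159 mol.
V = nRT/P = (0.1159 × 8.314 × 283) / (161 × 10³ Pa) = 0.00169 m³ = 1.69 L.

1.69 L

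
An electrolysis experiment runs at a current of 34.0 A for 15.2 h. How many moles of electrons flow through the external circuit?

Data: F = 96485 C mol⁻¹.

Q = I·t = 34.00 A × 54720 s = 1860000 C.
n(e⁻) = Q/F = 1860000 / 96485 = 19.3 mol.

19.3 mol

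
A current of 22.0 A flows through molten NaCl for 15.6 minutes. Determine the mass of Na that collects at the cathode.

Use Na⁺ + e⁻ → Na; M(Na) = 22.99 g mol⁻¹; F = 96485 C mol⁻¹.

4.91 g

Q = I·t = 22.00 A × 936.00 s = 20590 C.
n(e⁻) = Q/F = 20590 / 96485 = 0.2134 mol.
Na⁺ + e⁻ → Na, so n(Na) = n(e⁻)/1 = 0.2134 mol.
m = n·M = 0.2134 × 22.99 = 4.91 g.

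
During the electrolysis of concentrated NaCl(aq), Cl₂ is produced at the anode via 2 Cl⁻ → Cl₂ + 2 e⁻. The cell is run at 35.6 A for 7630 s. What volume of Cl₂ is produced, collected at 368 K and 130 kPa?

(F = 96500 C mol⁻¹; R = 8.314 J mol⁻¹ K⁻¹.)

33.1 L

Q = I·t = 35.60 A × 7630.0 s = 271600 C.
n(e⁻) = Q/F = 271600 / 96500 = 2.815 mol.
2 electrons are transferred per Cl₂ molecule, so n(Cl₂) = 2.815 / 2 = 1.407 mol.
V = nRT/P = (1.407 × 8.314 × 368) / (130 × 10³ Pa) = 0.0331 m³ = 33.1 L.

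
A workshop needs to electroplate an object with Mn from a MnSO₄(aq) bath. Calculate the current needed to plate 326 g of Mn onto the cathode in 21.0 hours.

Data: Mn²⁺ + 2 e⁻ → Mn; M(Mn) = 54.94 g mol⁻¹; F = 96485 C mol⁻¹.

15.1 A

n(Mn) = 326 / 54.94 = 5.934 mol.
n(e⁻) = 2 × 5.934 = 11.87 mol.
Q = n(e⁻)·F = 11.87 × 96485 = 1145000 C.
I = Q/t = 1145000 / 75600 s = 15.1 A.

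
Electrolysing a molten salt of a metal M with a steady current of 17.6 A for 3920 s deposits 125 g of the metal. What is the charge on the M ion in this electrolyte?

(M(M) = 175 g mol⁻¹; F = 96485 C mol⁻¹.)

+1

Q = I·t = 17.60 A × 3920.0 s = 68990 C, so n(e⁻) = 68990/96485 = 0.7151 mol.
n(M) deposited = 125 / 175 = 0.7143 mol.
Electrons per atom = n(e⁻)/n(M) = 0.7151 / 0.7143 = 1.00 ≈ 1, so the ion is M⁺.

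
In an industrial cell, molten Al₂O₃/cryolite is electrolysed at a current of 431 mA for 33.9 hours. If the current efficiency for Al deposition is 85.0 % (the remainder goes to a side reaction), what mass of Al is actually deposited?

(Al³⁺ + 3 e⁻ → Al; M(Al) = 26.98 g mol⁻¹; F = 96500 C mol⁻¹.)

Q = I·t = 0.4310 × 122040 = 52600 C.
n(e⁻) = 52600/96500 = 0.5451 mol; theoretically n(Al) = 0.5451/3 = 0.1817 mol, m_theo = 4.902 g.
At 85.0 % efficiency, m_actual = 0.850 × 4.902 = 4.17 g.

4.17 g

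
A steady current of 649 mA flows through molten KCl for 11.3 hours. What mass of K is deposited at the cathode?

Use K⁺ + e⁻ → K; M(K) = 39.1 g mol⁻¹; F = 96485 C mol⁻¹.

10.7 g

Q = I·t = 0.6490 A × 40680 s = 26400 C.
n(e⁻) = Q/F = 26400 / 96485 = 0.2736 mol.
K⁺ + e⁻ → K, so n(K) = n(e⁻)/1 = 0.2736 mol.
m = n·M = 0.2736 × 39.1 = 10.7 g.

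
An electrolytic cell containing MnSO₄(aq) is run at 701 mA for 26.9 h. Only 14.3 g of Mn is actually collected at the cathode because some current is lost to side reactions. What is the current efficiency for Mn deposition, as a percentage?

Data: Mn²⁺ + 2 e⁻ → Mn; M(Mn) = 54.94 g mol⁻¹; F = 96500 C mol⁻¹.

74.0 %

Q = I·t = 0.7010 × 96840 = 67880 C; n(e⁻) = 67880/96500 = 0.7035 mol.
Theoretical n(Mn) = n(e⁻)/2 = 0.3517 mol, i.e. m_theo = 0.3517 × 54.94 = 19.32 g.
Efficiency = m_actual / m_theo = 14.3 / 19.32 = 74.0 %.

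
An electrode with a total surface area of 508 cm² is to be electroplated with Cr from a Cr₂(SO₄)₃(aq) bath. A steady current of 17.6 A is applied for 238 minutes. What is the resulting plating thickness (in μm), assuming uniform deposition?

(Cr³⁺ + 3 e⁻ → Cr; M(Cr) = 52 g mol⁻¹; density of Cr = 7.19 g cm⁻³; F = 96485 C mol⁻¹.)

Q = I·t = 17.60 × 14280 = 251300 C; n(e⁻) = 2.605 mol.
n(Cr) = n(e⁻)/3 = 0.8683 mol, so m = 0.8683 × 52 = 45.15 g.
Volume = m/ρ = 45.15 / 7.19 = 6.280 cm³.
Thickness = V/A = 6.280 / 508 = 0.0124 cm = 124 μm.

124 μm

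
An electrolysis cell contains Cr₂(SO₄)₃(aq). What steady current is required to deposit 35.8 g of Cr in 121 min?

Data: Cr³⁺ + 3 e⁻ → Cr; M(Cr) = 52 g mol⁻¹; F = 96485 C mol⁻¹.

27.4 A

n(Cr) = 35.8 / 52 = 0.6885 mol.
n(e⁻) = 3 × 0.6885 = 2.065 mol.
Q = n(e⁻)·F = 2.065 × 96485 = 199300 C.
I = Q/t = 199300 / 7260.0 s = 27.4 A.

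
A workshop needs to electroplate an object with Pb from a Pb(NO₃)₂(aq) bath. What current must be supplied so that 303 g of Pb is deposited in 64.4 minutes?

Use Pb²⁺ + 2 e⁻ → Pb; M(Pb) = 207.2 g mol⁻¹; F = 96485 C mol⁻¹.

n(Pb) = 303 / 207.2 = 1.462 mol.
n(e⁻) = 2 × 1.462 = 2.925 mol.
Q = n(e⁻)·F = 2.925 × 96485 = 282200 C.
I = Q/t = 282200 / 3864.0 s = 73.0 A.

73.0 A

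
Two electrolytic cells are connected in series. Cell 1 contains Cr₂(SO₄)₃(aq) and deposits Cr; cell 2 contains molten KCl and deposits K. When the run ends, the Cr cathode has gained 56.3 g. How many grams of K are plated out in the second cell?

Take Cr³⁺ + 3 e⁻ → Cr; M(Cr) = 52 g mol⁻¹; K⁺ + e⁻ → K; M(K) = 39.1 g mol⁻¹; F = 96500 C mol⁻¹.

127 g

n(Cr) = 56.3 / 52 = 1.083 mol.
Since Cr³⁺ + 3 e⁻ → Cr, n(e⁻) passed = 3 × 1.083 = 3.248 mol.
Cells in series carry the same charge, so the same 3.248 mol of electrons passes through cell 2.
K⁺ + e⁻ → K, so n(K) = 3.248 / 1 = 3.248 mol.
m(K) = 3.248 × 39.1 = 127 g.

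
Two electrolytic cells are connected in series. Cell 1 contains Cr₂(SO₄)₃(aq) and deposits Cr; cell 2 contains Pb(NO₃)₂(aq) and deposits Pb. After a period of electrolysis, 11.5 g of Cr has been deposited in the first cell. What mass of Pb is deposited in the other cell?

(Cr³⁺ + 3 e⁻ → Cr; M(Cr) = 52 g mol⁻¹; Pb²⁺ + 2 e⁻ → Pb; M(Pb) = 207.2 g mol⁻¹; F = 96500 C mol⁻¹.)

n(Cr) = 11.5 / 52 = 0.2212 mol.
Since Cr³⁺ + 3 e⁻ → Cr, n(e⁻) passed = 3 × 0.2212 = 0.6635 mol.
Cells in series carry the same charge, so the same 0.6635 mol of electrons passes through cell 2.
Pb²⁺ + 2 e⁻ → Pb, so n(Pb) = 0.6635 / 2 = 0.3317 mol.
m(Pb) = 0.3317 × 207.2 = 68.7 g.

68.7 g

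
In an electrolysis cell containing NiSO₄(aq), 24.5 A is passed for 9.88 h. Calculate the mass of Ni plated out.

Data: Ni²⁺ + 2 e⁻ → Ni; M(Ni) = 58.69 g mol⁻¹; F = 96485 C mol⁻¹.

265 g

Q = I·t = 24.50 A × 35568 s = 871400 C.
n(e⁻) = Q/F = 871400 / 96485 = 9.032 mol.
Ni²⁺ + 2 e⁻ → Ni, so n(Ni) = n(e⁻)/2 = 4.516 mol.
m = n·M = 4.516 × 58.69 = 265 g.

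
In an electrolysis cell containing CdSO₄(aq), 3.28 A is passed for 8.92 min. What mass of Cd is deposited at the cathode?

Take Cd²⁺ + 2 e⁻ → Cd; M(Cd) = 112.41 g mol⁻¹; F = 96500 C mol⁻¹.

1.02 g

Q = I·t = 3.280 A × 535.20 s = 1755 C.
n(e⁻) = Q/F = 1755 / 96500 = 0.01819 mol.
Cd²⁺ + 2 e⁻ → Cd, so n(Cd) = n(e⁻)/2 = 0.009096 mol.
m = n·M = 0.009096 × 112.41 = 1.02 g.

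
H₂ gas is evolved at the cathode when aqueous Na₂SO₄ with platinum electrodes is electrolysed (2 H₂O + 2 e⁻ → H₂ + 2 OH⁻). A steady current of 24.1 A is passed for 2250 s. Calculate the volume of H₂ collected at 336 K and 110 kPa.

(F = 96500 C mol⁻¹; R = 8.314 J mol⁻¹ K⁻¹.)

7.14 L

Q = I·t = 24.10 A × 2250.0 s = 54220 C.
n(e⁻) = Q/F = 54220 / 96500 = 0.5619 mol.
2 electrons are transferred per H₂ molecule, so n(H₂) = 0.5619 / 2 = 0.2810 mol.
V = nRT/P = (0.2810 × 8.314 × 336) / (110 × 10³ Pa) = 0.00714 m³ = 7.14 L.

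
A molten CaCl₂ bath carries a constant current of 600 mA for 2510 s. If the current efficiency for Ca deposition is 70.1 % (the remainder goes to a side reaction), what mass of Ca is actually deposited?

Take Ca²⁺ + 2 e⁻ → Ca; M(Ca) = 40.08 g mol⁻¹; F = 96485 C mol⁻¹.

0.219 g

Q = I·t = 0.6000 × 2510.0 = 1506 C.
n(e⁻) = 1506/96485 = 0.01561 mol; theoretically n(Ca) = 0.01561/2 = 0.007804 mol, m_theo = 0.3128 g.
At 70.1 % efficiency, m_actual = 0.701 × 0.3128 = 0.219 g.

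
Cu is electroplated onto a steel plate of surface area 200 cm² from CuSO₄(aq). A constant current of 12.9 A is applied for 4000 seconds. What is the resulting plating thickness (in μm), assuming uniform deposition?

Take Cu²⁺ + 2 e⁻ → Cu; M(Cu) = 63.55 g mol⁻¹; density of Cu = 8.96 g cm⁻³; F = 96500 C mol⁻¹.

94.8 μm

Q = I·t = 12.90 × 4000.0 = 51600 C; n(e⁻) = 0.5347 mol.
n(Cu) = n(e⁻)/2 = 0.2674 mol, so m = 0.2674 × 63.55 = 16.99 g.
Volume = m/ρ = 16.99 / 8.96 = 1.896 cm³.
Thickness = V/A = 1.896 / 200 = 0.00948 cm = 94.8 μm.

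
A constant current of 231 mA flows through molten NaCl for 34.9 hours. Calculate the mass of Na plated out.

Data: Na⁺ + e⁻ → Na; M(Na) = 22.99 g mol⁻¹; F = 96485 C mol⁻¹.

Q = I·t = 0.2310 A × 125640 s = 29020 C.
n(e⁻) = Q/F = 29020 / 96485 = 0.3008 mol.
Na⁺ + e⁻ → Na, so n(Na) = n(e⁻)/1 = 0.3008 mol.
m = n·M = 0.3008 × 22.99 = 6.92 g.

6.92 g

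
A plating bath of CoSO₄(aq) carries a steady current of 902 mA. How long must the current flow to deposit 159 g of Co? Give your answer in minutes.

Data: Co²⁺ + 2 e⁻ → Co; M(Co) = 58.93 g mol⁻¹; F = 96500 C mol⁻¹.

n(Co) = m/M = 159 / 58.93 = 2.698 mol.
Each Co atom requires 2 electrons, so n(e⁻) = 2 × 2.698 = 5.396 mol.
Q = n(e⁻)·F = 5.396 × 96500 = 520700 C.
t = Q/I = 520700 / 0.9020 A = 577300 s = 9620 min.

9620 min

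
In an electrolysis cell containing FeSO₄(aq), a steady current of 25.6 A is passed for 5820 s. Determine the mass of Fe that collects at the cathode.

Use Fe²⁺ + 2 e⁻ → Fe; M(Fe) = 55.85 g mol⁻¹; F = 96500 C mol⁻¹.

43.1 g

Q = I·t = 25.60 A × 5820.0 s = 149000 C.
n(e⁻) = Q/F = 149000 / 96500 = 1.544 mol.
Fe²⁺ + 2 e⁻ → Fe, so n(Fe) = n(e⁻)/2 = 0.7720 mol.
m = n·M = 0.7720 × 55.85 = 43.1 g.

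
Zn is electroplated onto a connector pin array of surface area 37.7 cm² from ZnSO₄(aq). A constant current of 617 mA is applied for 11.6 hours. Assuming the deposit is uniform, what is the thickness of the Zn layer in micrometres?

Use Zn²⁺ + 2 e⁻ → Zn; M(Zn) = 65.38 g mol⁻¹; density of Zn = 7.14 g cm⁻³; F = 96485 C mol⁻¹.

324 μm

Q = I·t = 0.6170 × 41760 = 25770 C; n(e⁻) = 0.2670 mol.
n(Zn) = n(e⁻)/2 = 0.1335 mol, so m = 0.1335 × 65.38 = 8.730 g.
Volume = m/ρ = 8.730 / 7.14 = 1.223 cm³.
Thickness = V/A = 1.223 / 37.7 = 0.0324 cm = 324 μm.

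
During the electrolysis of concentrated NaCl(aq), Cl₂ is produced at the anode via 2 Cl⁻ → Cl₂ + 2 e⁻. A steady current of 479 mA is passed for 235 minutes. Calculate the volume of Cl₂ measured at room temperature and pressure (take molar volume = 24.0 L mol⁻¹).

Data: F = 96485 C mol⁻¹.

0.840 L

Q = I·t = 0.4790 A × 14100 s = 6754 C.
n(e⁻) = Q/F = 6754 / 96485 = 0.07000 mol.
2 electrons are transferred per Cl₂ molecule, so n(Cl₂) = 0.07000 / 2 = 0.03500 mol.
V = n × V_m = 0.03500 × 24.0 = 0.840 L.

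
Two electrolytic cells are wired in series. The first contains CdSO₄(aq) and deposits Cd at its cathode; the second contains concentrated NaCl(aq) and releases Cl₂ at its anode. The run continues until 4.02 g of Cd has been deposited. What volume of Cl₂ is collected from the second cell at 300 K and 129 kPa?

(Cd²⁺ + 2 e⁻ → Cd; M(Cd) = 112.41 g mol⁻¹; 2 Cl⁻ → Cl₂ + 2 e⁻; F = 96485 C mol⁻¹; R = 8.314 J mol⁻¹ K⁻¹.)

n(Cd) = 4.02 / 112.41 = 0.03576 mol, so n(e⁻) = 2 × 0.03576 = 0.07152 mol.
The cells are in series, so the same 0.07152 mol of electrons passes through the second cell.
2 Cl⁻ → Cl₂ + 2 e⁻ — 2 mol e⁻ per mol Cl₂, so n(Cl₂) = 0.07152/2 = 0.03576 mol.
V = nRT/P = (0.03576 × 8.314 × 300) / (129 × 10³) = 6.91 × 10⁻⁴ m³ = 0.691 L.

0.691 L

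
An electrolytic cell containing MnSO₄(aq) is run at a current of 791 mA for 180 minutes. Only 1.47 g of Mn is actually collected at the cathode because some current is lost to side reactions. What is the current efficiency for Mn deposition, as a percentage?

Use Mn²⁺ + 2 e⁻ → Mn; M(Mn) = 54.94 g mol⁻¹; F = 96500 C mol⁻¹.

Q = I·t = 0.7910 × 10800 = 8543 C; n(e⁻) = 8543/96500 = 0.08853 mol.
Theoretical n(Mn) = n(e⁻)/2 = 0.04426 mol, i.e. m_theo = 0.04426 × 54.94 = 2.432 g.
Efficiency = m_actual / m_theo = 1.47 / 2.432 = 60.4 %.

60.4 %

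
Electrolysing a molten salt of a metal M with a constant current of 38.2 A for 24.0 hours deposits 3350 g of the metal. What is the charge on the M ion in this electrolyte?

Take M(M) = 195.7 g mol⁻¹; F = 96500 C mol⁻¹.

Q = I·t = 38.20 A × 86400 s = 3300000 C, so n(e⁻) = 3300000/96500 = 34.20 mol.
n(M) deposited = 3350 / 195.7 = 17.12 mol.
Electrons per atom = n(e⁻)/n(M) = 34.20 / 17.12 = 2.00 ≈ 2, so the ion is M²⁺.

+2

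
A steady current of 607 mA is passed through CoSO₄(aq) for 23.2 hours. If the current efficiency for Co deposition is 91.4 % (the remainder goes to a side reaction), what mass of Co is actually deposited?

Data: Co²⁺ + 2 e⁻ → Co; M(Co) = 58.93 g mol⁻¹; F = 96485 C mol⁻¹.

14.2 g

Q = I·t = 0.6070 × 83520 = 50700 C.
n(e⁻) = 50700/96485 = 0.5254 mol; theoretically n(Co) = 0.5254/2 = 0.2627 mol, m_theo = 15.48 g.
At 91.4 % efficiency, m_actual = 0.914 × 15.48 = 14.2 g.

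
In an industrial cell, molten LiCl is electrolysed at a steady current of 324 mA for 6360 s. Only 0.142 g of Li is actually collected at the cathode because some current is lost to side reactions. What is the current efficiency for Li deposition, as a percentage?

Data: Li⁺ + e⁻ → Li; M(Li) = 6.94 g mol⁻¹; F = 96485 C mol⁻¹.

95.8 %

Q = I·t = 0.3240 × 6360.0 = 2061 C; n(e⁻) = 2061/96485 = 0.02136 mol.
Theoretical n(Li) = n(e⁻)/1 = 0.02136 mol, i.e. m_theo = 0.02136 × 6.94 = 0.1482 g.
Efficiency = m_actual / m_theo = 0.142 / 0.1482 = 95.8 %.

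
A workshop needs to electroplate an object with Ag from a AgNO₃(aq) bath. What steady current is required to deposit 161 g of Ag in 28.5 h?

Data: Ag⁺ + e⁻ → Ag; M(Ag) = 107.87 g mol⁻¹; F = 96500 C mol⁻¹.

n(Ag) = 161 / 107.87 = 1.493 mol.
n(e⁻) = 1 × 1.493 = 1.493 mol.
Q = n(e⁻)·F = 1.493 × 96500 = 144000 C.
I = Q/t = 144000 / 102600 s = 1.40 A.

1.40 A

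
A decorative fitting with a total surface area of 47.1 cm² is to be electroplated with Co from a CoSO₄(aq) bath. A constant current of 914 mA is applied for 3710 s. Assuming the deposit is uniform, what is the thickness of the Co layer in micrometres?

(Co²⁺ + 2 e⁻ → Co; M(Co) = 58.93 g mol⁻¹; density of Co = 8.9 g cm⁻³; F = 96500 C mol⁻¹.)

24.7 μm

Q = I·t = 0.9140 × 3710.0 = 3391 C; n(e⁻) = 0.03514 mol.
n(Co) = n(e⁻)/2 = 0.01757 mol, so m = 0.01757 × 58.93 = 1.035 g.
Volume = m/ρ = 1.035 / 8.9 = 0.1163 cm³.
Thickness = V/A = 0.1163 / 47.1 = 0.00247 cm = 24.7 μm.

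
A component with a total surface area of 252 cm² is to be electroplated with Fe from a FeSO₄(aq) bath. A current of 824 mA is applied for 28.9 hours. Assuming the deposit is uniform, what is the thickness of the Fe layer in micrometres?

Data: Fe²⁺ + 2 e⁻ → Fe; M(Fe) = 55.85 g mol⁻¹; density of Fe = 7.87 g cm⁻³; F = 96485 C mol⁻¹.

125 μm

Q = I·t = 0.8240 × 104040 = 85730 C; n(e⁻) = 0.8885 mol.
n(Fe) = n(e⁻)/2 = 0.4443 mol, so m = 0.4443 × 55.85 = 24.81 g.
Volume = m/ρ = 24.81 / 7.87 = 3.153 cm³.
Thickness = V/A = 3.153 / 252 = 0.0125 cm = 125 μm.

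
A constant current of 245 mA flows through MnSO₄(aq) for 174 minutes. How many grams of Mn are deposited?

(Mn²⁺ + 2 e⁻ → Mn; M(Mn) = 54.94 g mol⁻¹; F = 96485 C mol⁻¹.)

0.728 g

Q = I·t = 0.2450 A × 10440 s = 2558 C.
n(e⁻) = Q/F = 2558 / 96485 = 0.02651 mol.
Mn²⁺ + 2 e⁻ → Mn, so n(Mn) = n(e⁻)/2 = 0.01325 mol.
m = n·M = 0.01325 × 54.94 = 0.728 g.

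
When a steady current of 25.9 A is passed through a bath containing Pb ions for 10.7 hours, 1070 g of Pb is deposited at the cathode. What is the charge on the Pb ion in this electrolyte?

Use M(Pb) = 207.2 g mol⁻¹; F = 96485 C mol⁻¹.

Q = I·t = 25.90 A × 38520 s = 997700 C, so n(e⁻) = 997700/96485 = 10.34 mol.
n(Pb) deposited = 1070 / 207.2 = 5.164 mol.
Electrons per atom = n(e⁻)/n(Pb) = 10.34 / 5.164 = 2.00 ≈ 2, so the ion is Pb²⁺.

+2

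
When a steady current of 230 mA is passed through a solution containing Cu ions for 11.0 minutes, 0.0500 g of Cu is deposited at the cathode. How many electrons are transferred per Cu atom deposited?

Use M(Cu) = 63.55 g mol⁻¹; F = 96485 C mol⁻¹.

Q = I·t = 0.2300 A × 660.00 s = 151.8 C, so n(e⁻) = 151.8/96485 = 0.001573 mol.
n(Cu) deposited = 0.0500 / 63.55 = 0.0007868 mol.
Electrons per atom = n(e⁻)/n(Cu) = 0.001573 / 0.0007868 = 2.00 ≈ 2, so the ion is Cu²⁺.

2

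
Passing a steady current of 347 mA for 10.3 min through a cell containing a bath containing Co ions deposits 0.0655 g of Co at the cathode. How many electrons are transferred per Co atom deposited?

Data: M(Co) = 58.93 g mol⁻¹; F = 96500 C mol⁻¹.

Q = I·t = 0.3470 A × 618.00 s = 214.4 C, so n(e⁻) = 214.4/96500 = 0.002222 mol.
n(Co) deposited = 0.0655 / 58.93 = 0.001111 mol.
Electrons per atom = n(e⁻)/n(Co) = 0.002222 / 0.001111 = 2.00 ≈ 2, so the ion is Co²⁺.

2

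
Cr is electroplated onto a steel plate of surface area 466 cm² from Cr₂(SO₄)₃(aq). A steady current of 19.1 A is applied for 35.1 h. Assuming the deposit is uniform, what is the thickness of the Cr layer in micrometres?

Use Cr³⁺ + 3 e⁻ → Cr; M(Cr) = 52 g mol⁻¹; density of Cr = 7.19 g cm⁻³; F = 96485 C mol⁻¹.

1290 μm

Q = I·t = 19.10 × 126360 = 2413000 C; n(e⁻) = 25.01 mol.
n(Cr) = n(e⁻)/3 = 8.338 mol, so m = 8.338 × 52 = 433.6 g.
Volume = m/ρ = 433.6 / 7.19 = 60.30 cm³.
Thickness = V/A = 60.30 / 466 = 0.129 cm = 1290 μm.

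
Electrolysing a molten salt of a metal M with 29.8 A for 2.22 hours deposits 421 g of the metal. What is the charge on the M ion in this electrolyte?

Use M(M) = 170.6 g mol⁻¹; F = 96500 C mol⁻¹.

+1

Q = I·t = 29.80 A × 7992.0 s = 238200 C, so n(e⁻) = 238200/96500 = 2.468 mol.
n(M) deposited = 421 / 170.6 = 2.468 mol.
Electrons per atom = n(e⁻)/n(M) = 2.468 / 2.468 = 1.00 ≈ 1, so the ion is M⁺.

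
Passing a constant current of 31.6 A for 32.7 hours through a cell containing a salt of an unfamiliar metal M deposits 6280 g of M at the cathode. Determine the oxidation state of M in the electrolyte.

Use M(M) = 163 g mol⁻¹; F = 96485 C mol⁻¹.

+1

Q = I·t = 31.60 A × 117720 s = 3720000 C, so n(e⁻) = 3720000/96485 = 38.55 mol.
n(M) deposited = 6280 / 163 = 38.53 mol.
Electrons per atom = n(e⁻)/n(M) = 38.55 / 38.53 = 1.00 ≈ 1, so the ion is M⁺.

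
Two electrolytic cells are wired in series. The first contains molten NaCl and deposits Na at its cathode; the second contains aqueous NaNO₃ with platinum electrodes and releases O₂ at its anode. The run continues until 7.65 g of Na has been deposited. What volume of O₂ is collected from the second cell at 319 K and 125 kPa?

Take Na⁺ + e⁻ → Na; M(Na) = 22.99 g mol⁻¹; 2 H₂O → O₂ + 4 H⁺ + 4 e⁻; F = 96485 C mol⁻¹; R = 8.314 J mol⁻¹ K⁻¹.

n(Na) = 7.65 / 22.99 = 0.3328 mol, so n(e⁻) = 1 × 0.3328 = 0.3328 mol.
The cells are in series, so the same 0.3328 mol of electrons passes through the second cell.
2 H₂O → O₂ + 4 H⁺ + 4 e⁻ — 4 mol e⁻ per mol O₂, so n(O₂) = 0.3328/4 = 0.08319 mol.
V = nRT/P = (0.08319 × 8.314 × 319) / (125 × 10³) = 0.00177 m³ = 1.77 L.

1.77 L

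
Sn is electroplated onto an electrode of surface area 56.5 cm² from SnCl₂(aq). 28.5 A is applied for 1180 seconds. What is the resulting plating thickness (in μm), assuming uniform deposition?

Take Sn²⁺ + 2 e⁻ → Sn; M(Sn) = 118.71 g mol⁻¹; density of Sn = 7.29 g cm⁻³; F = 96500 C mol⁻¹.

502 μm

Q = I·t = 28.50 × 1180.0 = 33630 C; n(e⁻) = 0.3485 mol.
n(Sn) = n(e⁻)/2 = 0.1742 mol, so m = 0.1742 × 118.71 = 20.69 g.
Volume = m/ρ = 20.69 / 7.29 = 2.837 cm³.
Thickness = V/A = 2.837 / 56.5 = 0.0502 cm = 502 μm.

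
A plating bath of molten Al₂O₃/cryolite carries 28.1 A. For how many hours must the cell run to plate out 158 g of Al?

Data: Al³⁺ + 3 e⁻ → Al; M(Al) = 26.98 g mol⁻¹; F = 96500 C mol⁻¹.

n(Al) = m/M = 158 / 26.98 = 5.856 mol.
Each Al atom requires 3 electrons, so n(e⁻) = 3 × 5.856 = 17.57 mol.
Q = n(e⁻)·F = 17.57 × 96500 = 1695000 C.
t = Q/I = 1695000 / 28.10 A = 60330 s = 16.8 h.

16.8 h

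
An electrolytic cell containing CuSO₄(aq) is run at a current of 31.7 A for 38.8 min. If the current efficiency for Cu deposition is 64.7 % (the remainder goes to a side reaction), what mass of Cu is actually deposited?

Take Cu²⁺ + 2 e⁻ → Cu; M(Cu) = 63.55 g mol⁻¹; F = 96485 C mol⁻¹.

Q = I·t = 31.70 × 2328.0 = 73800 C.
n(e⁻) = 73800/96485 = 0.7649 mol; theoretically n(Cu) = 0.7649/2 = 0.3824 mol, m_theo = 24.30 g.
At 64.7 % efficiency, m_actual = 0.647 × 24.30 = 15.7 g.

15.7 g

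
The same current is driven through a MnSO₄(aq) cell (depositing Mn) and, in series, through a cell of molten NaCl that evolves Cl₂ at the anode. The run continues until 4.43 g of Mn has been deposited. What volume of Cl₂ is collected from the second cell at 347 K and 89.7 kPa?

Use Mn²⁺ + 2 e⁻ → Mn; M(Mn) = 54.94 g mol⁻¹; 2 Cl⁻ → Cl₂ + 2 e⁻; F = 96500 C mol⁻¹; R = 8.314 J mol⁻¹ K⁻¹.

n(Mn) = 4.43 / 54.94 = 0.08063 mol, so n(e⁻) = 2 × 0.08063 = 0.1613 mol.
The cells are in series, so the same 0.1613 mol of electrons passes through the second cell.
2 Cl⁻ → Cl₂ + 2 e⁻ — 2 mol e⁻ per mol Cl₂, so n(Cl₂) = 0.1613/2 = 0.08063 mol.
V = nRT/P = (0.08063 × 8.314 × 347) / (89.7 × 10³) = 0.00259 m³ = 2.59 L.

2.59 L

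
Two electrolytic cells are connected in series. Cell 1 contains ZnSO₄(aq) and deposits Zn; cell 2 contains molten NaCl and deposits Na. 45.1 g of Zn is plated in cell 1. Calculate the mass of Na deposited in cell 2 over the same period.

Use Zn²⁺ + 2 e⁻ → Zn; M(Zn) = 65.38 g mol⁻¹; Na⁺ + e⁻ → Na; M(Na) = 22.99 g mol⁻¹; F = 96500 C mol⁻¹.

31.7 g

n(Zn) = 45.1 / 65.38 = 0.6898 mol.
Since Zn²⁺ + 2 e⁻ → Zn, n(e⁻) passed = 2 × 0.6898 = 1.380 mol.
Cells in series carry the same charge, so the same 1.380 mol of electrons passes through cell 2.
Na⁺ + e⁻ → Na, so n(Na) = 1.380 / 1 = 1.380 mol.
m(Na) = 1.380 × 22.99 = 31.7 g.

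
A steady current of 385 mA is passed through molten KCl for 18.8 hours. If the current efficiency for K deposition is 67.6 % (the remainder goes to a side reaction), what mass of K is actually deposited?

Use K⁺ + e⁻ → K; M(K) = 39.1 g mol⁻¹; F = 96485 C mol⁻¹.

Q = I·t = 0.3850 × 67680 = 26060 C.
n(e⁻) = 26060/96485 = 0.2701 mol; theoretically n(K) = 0.2701/1 = 0.2701 mol, m_theo = 10.56 g.
At 67.6 % efficiency, m_actual = 0.676 × 10.56 = 7.14 g.

7.14 g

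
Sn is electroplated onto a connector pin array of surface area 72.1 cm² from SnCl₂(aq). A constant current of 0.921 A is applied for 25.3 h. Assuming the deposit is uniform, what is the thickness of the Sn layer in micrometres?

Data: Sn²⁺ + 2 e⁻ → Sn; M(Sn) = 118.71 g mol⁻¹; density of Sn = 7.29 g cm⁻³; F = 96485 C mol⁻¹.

Q = I·t = 0.9210 × 91080 = 83880 C; n(e⁻) = 0.8694 mol.
n(Sn) = n(e⁻)/2 = 0.4347 mol, so m = 0.4347 × 118.71 = 51.60 g.
Volume = m/ρ = 51.60 / 7.29 = 7.079 cm³.
Thickness = V/A = 7.079 / 72.1 = 0.0982 cm = 982 μm.

982 μm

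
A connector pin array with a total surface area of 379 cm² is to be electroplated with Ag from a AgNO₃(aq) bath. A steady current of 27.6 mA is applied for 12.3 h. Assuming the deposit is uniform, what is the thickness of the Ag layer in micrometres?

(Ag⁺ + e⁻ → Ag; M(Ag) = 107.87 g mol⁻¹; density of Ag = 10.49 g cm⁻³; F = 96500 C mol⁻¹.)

3.44 μm

Q = I·t = 0.02760 × 44280 = 1222 C; n(e⁻) = 0.01266 mol.
n(Ag) = n(e⁻)/1 = 0.01266 mol, so m = 0.01266 × 107.87 = 1.366 g.
Volume = m/ρ = 1.366 / 10.49 = 0.1302 cm³.
Thickness = V/A = 0.1302 / 379 = 3.44 × 10⁻⁴ cm = 3.44 μm.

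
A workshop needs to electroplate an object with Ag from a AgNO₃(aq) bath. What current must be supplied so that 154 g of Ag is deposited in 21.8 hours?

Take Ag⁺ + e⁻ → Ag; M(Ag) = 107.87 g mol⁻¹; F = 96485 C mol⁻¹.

n(Ag) = 154 / 107.87 = 1.428 mol.
n(e⁻) = 1 × 1.428 = 1.428 mol.
Q = n(e⁻)·F = 1.428 × 96485 = 137700 C.
I = Q/t = 137700 / 78480 s = 1.76 A.

1.76 A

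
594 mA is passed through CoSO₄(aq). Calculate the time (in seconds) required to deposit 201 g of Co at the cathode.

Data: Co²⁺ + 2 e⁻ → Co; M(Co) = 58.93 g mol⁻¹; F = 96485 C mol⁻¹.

n(Co) = m/M = 201 / 58.93 = 3.411 mol.
Each Co atom requires 2 electrons, so n(e⁻) = 2 × 3.411 = 6.822 mol.
Q = n(e⁻)·F = 6.822 × 96485 = 658200 C.
t = Q/I = 658200 / 0.5940 A = 1108000 s.

1.11 × 10⁶ s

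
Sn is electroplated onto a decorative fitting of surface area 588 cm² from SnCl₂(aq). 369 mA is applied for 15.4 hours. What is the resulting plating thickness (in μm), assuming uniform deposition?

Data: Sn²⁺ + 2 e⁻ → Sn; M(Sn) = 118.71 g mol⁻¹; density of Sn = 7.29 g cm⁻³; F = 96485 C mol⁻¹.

Q = I·t = 0.3690 × 55440 = 20460 C; n(e⁻) = 0.2120 mol.
n(Sn) = n(e⁻)/2 = 0.1060 mol, so m = 0.1060 × 118.71 = 12.58 g.
Volume = m/ρ = 12.58 / 7.29 = 1.726 cm³.
Thickness = V/A = 1.726 / 588 = 0.00294 cm = 29.4 μm.

29.4 μm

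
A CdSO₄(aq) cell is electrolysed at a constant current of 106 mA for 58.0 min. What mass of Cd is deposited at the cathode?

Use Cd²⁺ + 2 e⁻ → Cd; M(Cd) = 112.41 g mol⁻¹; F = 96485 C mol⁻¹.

Q = I·t = 0.1060 A × 3480.0 s = 368.9 C.
n(e⁻) = Q/F = 368.9 / 96485 = 0.003823 mol.
Cd²⁺ + 2 e⁻ → Cd, so n(Cd) = n(e⁻)/2 = 0.001912 mol.
m = n·M = 0.001912 × 112.41 = 0.215 g.

0.215 g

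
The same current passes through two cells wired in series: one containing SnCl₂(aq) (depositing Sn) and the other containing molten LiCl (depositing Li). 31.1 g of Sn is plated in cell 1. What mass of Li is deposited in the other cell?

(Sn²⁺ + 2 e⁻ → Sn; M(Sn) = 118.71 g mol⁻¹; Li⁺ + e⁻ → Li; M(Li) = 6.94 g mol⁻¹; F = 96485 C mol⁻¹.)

3.64 g

n(Sn) = 31.1 / 118.71 = 0.2620 mol.
Since Sn²⁺ + 2 e⁻ → Sn, n(e⁻) passed = 2 × 0.2620 = 0.5240 mol.
Cells in series carry the same charge, so the same 0.5240 mol of electrons passes through cell 2.
Li⁺ + e⁻ → Li, so n(Li) = 0.5240 / 1 = 0.5240 mol.
m(Li) = 0.5240 × 6.94 = 3.64 g.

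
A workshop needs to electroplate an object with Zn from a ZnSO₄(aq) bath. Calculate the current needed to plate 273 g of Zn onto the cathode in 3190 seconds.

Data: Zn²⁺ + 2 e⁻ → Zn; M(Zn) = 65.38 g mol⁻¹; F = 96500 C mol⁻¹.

n(Zn) = 273 / 65.38 = 4.176 mol.
n(e⁻) = 2 × 4.176 = 8.351 mol.
Q = n(e⁻)·F = 8.351 × 96500 = 805900 C.
I = Q/t = 805900 / 3190.0 s = 253 A.

253 A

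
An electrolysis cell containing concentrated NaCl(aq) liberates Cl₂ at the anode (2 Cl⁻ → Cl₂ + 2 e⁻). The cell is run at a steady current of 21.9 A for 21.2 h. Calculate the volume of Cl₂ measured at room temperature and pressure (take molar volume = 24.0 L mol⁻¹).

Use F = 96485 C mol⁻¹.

208 L

Q = I·t = 21.90 A × 76320 s = 1671000 C.
n(e⁻) = Q/F = 1671000 / 96485 = 17.32 mol.
2 electrons are transferred per Cl₂ molecule, so n(Cl₂) = 17.32 / 2 = 8.661 mol.
V = n × V_m = 8.661 × 24.0 = 208 L.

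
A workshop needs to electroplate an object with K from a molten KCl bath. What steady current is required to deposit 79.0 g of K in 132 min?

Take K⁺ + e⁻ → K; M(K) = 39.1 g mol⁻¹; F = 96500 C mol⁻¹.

24.6 A

n(K) = 79.0 / 39.1 = 2.020 mol.
n(e⁻) = 1 × 2.020 = 2.020 mol.
Q = n(e⁻)·F = 2.020 × 96500 = 195000 C.
I = Q/t = 195000 / 7920.0 s = 24.6 A.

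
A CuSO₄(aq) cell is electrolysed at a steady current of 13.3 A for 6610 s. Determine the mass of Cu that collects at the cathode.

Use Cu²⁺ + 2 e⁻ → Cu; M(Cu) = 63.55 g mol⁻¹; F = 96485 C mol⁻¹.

29.0 g

Q = I·t = 13.30 A × 6610.0 s = 87910 C.
n(e⁻) = Q/F = 87910 / 96485 = 0.9112 mol.
Cu²⁺ + 2 e⁻ → Cu, so n(Cu) = n(e⁻)/2 = 0.4556 mol.
m = n·M = 0.4556 × 63.55 = 29.0 g.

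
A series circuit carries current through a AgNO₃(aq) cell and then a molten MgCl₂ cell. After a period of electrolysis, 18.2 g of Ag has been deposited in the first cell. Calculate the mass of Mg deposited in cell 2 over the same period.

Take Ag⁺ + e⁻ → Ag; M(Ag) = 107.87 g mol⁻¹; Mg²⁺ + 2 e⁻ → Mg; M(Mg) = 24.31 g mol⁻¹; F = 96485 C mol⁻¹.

2.05 g

n(Ag) = 18.2 / 107.87 = 0.1687 mol.
Since Ag⁺ + e⁻ → Ag, n(e⁻) passed = 1 × 0.1687 = 0.1687 mol.
Cells in series carry the same charge, so the same 0.1687 mol of electrons passes through cell 2.
Mg²⁺ + 2 e⁻ → Mg, so n(Mg) = 0.1687 / 2 = 0.08436 mol.
m(Mg) = 0.08436 × 24.31 = 2.05 g.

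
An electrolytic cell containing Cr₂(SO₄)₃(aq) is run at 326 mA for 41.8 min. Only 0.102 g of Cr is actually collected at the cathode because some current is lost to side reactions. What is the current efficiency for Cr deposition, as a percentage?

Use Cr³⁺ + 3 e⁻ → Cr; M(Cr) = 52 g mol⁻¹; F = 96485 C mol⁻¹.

Q = I·t = 0.3260 × 2508.0 = 817.6 C; n(e⁻) = 817.6/96485 = 0.008474 mol.
Theoretical n(Cr) = n(e⁻)/3 = 0.002825 mol, i.e. m_theo = 0.002825 × 52 = 0.1469 g.
Efficiency = m_actual / m_theo = 0.102 / 0.1469 = 69.4 %.

69.4 %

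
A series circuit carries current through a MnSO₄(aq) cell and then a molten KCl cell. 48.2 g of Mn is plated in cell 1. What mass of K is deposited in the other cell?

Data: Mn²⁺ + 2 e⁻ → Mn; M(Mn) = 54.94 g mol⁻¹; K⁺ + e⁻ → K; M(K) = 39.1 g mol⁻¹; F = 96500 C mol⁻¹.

68.6 g

n(Mn) = 48.2 / 54.94 = 0.8773 mol.
Since Mn²⁺ + 2 e⁻ → Mn, n(e⁻) passed = 2 × 0.8773 = 1.755 mol.
Cells in series carry the same charge, so the same 1.755 mol of electrons passes through cell 2.
K⁺ + e⁻ → K, so n(K) = 1.755 / 1 = 1.755 mol.
m(K) = 1.755 × 39.1 = 68.6 g.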